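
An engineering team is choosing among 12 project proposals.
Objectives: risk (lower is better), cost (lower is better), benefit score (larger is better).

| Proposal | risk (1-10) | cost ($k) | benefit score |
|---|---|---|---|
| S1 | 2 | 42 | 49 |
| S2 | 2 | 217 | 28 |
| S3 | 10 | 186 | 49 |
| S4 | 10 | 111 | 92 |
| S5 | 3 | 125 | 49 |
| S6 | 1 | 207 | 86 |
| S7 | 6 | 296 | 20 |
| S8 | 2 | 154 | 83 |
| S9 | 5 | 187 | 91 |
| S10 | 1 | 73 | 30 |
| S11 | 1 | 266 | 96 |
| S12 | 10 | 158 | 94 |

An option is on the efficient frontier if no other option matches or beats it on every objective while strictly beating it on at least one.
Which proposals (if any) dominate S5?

S1: risk 2≤3, cost 42≤125, benefit score 49≥49 — dominates S5.
Others (S2, S3, S4, S6, S7, S8, S9, S10, S11, S12) are each worse than S5 on at least one objective.

S1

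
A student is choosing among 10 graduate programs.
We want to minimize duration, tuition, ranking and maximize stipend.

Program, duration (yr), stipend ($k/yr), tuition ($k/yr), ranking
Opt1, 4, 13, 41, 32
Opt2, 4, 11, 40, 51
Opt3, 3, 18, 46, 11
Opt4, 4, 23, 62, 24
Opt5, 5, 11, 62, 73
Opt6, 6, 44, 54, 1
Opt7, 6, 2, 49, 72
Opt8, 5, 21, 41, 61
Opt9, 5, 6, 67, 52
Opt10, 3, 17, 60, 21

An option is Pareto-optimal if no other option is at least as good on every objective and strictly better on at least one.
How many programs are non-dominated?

Opt1: not dominated.
Opt2: not dominated (best tuition).
Opt3: not dominated.
Opt4: not dominated.
Opt5: dominated by Opt1 (duration 4≤5, stipend 13≥11, tuition 41≤62, ranking 32≤73).
Opt6: not dominated (best stipend).
Opt7: dominated by Opt1 (duration 4≤6, stipend 13≥2, tuition 41≤49, ranking 32≤72).
Opt8: not dominated.
Opt9: dominated by Opt1 (duration 4≤5, stipend 13≥6, tuition 41≤67, ranking 32≤52).
Opt10: dominated by Opt3 (duration 3≤3, stipend 18≥17, tuition 46≤60, ranking 11≤21).
Pareto-optimal: Opt1, Opt2, Opt3, Opt4, Opt6, Opt8 → 6.

6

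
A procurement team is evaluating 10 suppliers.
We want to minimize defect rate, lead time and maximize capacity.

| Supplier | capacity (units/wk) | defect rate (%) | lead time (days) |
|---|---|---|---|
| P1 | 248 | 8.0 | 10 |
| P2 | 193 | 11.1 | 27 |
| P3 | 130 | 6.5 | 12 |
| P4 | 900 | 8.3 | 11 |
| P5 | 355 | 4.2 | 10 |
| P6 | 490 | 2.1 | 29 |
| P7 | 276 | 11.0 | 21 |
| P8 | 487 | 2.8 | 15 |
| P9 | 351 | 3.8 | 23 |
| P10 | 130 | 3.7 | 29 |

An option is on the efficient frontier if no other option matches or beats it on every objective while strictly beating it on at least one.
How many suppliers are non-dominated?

P1: dominated by P5 (capacity 355≥248, defect rate 4.2≤8.0, lead time 10≤10).
P2: dominated by P1 (capacity 248≥193, defect rate 8.0≤11.1, lead time 10≤27).
P3: dominated by P5 (capacity 355≥130, defect rate 4.2≤6.5, lead time 10≤12).
P4: not dominated (best capacity).
P5: not dominated.
P6: not dominated (best defect rate).
P7: dominated by P4 (capacity 900≥276, defect rate 8.3≤11.0, lead time 11≤21).
P8: not dominated.
P9: dominated by P8 (capacity 487≥351, defect rate 2.8≤3.8, lead time 15≤23).
P10: dominated by P6 (capacity 490≥130, defect rate 2.1≤3.7, lead time 29≤29).
Pareto-optimal: P4, P5, P6, P8 → 4.

4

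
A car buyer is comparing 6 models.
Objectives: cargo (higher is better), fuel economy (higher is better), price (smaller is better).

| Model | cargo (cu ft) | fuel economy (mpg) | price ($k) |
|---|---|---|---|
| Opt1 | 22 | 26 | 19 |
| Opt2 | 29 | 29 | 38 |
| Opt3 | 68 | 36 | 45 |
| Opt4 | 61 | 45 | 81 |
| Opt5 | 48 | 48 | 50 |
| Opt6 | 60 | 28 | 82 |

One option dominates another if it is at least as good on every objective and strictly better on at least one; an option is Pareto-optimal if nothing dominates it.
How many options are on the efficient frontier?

Opt1: not dominated (best price).
Opt2: not dominated.
Opt3: not dominated (best cargo).
Opt4: not dominated.
Opt5: not dominated (best fuel economy).
Opt6: dominated by Opt3 (cargo 68≥60, fuel economy 36≥28, price 45≤82).
Pareto-optimal: Opt1, Opt2, Opt3, Opt4, Opt5 → 5.

5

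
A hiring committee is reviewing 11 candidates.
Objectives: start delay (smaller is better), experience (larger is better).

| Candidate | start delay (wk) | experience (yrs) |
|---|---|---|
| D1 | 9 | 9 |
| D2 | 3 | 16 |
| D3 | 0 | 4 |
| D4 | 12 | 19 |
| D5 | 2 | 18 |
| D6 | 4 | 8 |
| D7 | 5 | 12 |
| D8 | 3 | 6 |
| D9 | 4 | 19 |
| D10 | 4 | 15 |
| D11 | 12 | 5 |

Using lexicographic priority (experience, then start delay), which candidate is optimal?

D9

First maximize experience: best is 19, kept {D4, D9}.
Then minimize start delay: best is 4, kept {D9}.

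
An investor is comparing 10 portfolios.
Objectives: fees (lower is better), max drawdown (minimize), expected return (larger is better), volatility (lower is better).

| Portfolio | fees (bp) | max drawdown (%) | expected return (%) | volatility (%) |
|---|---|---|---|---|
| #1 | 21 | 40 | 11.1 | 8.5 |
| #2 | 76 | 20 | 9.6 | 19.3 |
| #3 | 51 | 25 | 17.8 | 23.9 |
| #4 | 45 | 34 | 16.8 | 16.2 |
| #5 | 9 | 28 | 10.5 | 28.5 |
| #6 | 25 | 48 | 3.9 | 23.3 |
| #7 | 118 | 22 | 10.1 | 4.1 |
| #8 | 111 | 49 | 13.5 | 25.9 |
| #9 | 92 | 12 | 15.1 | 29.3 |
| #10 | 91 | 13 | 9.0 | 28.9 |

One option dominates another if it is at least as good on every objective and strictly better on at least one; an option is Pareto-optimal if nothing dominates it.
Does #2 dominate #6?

No

#2 vs #6: #2 is worse on fees (76 vs 25), so it does not dominate #6.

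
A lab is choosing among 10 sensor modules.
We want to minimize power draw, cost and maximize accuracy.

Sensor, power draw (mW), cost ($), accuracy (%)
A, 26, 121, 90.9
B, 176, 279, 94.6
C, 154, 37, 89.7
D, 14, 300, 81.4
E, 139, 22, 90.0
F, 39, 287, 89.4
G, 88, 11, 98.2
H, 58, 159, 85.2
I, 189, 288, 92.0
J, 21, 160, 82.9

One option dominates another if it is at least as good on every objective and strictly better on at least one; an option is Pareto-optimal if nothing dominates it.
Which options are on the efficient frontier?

A, D, G, J

A: not dominated.
B: dominated by G (power draw 88≤176, cost 11≤279, accuracy 98.2≥94.6).
C: dominated by E (power draw 139≤154, cost 22≤37, accuracy 90.0≥89.7).
D: not dominated (best power draw).
E: dominated by G (power draw 88≤139, cost 11≤22, accuracy 98.2≥90.0).
F: dominated by A (power draw 26≤39, cost 121≤287, accuracy 90.9≥89.4).
G: not dominated (best cost).
H: dominated by A (power draw 26≤58, cost 121≤159, accuracy 90.9≥85.2).
I: dominated by B (power draw 176≤189, cost 279≤288, accuracy 94.6≥92.0).
J: not dominated.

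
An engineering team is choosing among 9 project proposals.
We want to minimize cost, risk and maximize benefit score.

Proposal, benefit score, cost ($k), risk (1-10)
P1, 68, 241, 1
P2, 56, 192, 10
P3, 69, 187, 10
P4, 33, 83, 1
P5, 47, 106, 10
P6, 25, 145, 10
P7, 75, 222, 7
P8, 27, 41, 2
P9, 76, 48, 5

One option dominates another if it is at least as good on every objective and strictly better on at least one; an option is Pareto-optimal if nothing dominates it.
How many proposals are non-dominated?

P1: not dominated.
P2: dominated by P3 (benefit score 69≥56, cost 187≤192, risk 10≤10).
P3: dominated by P9 (benefit score 76≥69, cost 48≤187, risk 5≤10).
P4: not dominated.
P5: dominated by P9 (benefit score 76≥47, cost 48≤106, risk 5≤10).
P6: dominated by P4 (benefit score 33≥25, cost 83≤145, risk 1≤10).
P7: dominated by P9 (benefit score 76≥75, cost 48≤222, risk 5≤7).
P8: not dominated (best cost).
P9: not dominated (best benefit score).
Pareto-optimal: P1, P4, P8, P9 → 4.

4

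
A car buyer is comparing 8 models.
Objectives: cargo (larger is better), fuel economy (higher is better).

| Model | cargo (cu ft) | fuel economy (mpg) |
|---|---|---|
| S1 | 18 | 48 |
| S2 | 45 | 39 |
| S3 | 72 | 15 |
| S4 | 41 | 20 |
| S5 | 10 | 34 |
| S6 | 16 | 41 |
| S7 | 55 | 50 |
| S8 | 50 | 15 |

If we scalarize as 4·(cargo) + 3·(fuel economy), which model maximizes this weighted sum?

S1: 4·18 + 3·48 = 216
S2: 4·45 + 3·39 = 297
S3: 4·72 + 3·15 = 333
S4: 4·41 + 3·20 = 224
S5: 4·10 + 3·34 = 142
S6: 4·16 + 3·41 = 187
S7: 4·55 + 3·50 = 370
S8: 4·50 + 3·15 = 245
Highest: S7 at 370.

S7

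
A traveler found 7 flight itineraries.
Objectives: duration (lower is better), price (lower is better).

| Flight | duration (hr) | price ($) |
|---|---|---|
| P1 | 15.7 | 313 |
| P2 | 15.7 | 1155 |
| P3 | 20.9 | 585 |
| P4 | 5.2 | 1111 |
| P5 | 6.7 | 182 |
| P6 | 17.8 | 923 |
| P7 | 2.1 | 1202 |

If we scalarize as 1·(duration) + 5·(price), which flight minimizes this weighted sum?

P1: 1·15.7 + 5·313 = 1580.7
P2: 1·15.7 + 5·1155 = 5790.7
P3: 1·20.9 + 5·585 = 2945.9
P4: 1·5.2 + 5·1111 = 5560.2
P5: 1·6.7 + 5·182 = 916.7
P6: 1·17.8 + 5·923 = 4632.8
P7: 1·2.1 + 5·1202 = 6012.1
Lowest: P5 at 916.7.

P5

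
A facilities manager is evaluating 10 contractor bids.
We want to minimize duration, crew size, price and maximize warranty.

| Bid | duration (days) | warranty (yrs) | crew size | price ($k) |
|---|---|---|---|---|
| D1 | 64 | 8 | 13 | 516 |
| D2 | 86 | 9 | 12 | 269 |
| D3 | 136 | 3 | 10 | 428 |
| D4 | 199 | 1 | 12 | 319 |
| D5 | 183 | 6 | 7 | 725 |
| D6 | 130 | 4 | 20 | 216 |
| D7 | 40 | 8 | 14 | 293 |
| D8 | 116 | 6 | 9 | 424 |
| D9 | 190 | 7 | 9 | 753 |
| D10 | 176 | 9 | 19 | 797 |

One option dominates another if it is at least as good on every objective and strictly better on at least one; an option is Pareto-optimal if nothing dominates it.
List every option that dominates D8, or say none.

none

D1: worse on crew size (13 vs 9).
D2: worse on crew size (12 vs 9).
D3: worse on duration (136 vs 116).
D4: worse on duration (199 vs 116).
D5: worse on duration (183 vs 116).
D6: worse on duration (130 vs 116).
D7: worse on crew size (14 vs 9).
D9: worse on duration (190 vs 116).
D10: worse on duration (176 vs 116).
No option dominates D8.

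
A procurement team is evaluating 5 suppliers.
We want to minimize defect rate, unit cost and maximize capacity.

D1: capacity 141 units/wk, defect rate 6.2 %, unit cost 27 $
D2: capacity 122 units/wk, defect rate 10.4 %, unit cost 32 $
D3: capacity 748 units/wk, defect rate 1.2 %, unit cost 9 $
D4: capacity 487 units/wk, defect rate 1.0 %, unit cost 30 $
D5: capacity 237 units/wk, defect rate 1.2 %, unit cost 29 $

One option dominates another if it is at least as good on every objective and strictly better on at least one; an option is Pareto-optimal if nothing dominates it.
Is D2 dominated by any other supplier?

D1 vs D2: capacity 141≥122, defect rate 6.2≤10.4, unit cost 27≤32 — D1 is at least as good on every objective and strictly better on at least one, so D1 dominates D2.

Yes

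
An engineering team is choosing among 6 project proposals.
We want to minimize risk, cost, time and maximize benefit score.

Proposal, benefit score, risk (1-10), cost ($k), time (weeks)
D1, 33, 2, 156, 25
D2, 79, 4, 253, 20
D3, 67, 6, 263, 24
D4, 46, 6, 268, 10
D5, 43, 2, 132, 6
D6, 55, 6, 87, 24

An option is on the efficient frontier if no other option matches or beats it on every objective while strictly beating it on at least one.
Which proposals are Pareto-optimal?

D2, D4, D5, D6

D1: dominated by D5 (benefit score 43≥33, risk 2≤2, cost 132≤156, time 6≤25).
D2: not dominated (best benefit score).
D3: dominated by D2 (benefit score 79≥67, risk 4≤6, cost 253≤263, time 20≤24).
D4: not dominated.
D5: not dominated (best time).
D6: not dominated (best cost).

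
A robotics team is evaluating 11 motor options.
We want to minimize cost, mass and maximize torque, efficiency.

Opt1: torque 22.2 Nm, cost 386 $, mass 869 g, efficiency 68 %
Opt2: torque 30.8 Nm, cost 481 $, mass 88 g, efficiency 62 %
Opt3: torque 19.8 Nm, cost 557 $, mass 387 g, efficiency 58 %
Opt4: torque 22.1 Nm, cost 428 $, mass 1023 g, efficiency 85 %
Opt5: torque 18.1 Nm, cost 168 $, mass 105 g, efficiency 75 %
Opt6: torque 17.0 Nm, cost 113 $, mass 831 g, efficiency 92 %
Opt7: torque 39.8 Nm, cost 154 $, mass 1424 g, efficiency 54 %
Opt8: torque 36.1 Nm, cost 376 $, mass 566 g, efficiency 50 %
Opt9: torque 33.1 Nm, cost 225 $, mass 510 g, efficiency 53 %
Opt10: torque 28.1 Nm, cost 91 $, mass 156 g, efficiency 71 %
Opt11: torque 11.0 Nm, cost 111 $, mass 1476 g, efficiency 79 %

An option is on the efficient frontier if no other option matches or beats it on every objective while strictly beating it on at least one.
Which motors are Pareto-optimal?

Opt2, Opt4, Opt5, Opt6, Opt7, Opt8, Opt9, Opt10, Opt11

Opt1: dominated by Opt10 (torque 28.1≥22.2, cost 91≤386, mass 156≤869, efficiency 71≥68).
Opt2: not dominated (best mass).
Opt3: dominated by Opt2 (torque 30.8≥19.8, cost 481≤557, mass 88≤387, efficiency 62≥58).
Opt4: not dominated.
Opt5: not dominated.
Opt6: not dominated (best efficiency).
Opt7: not dominated (best torque).
Opt8: not dominated.
Opt9: not dominated.
Opt10: not dominated (best cost).
Opt11: not dominated.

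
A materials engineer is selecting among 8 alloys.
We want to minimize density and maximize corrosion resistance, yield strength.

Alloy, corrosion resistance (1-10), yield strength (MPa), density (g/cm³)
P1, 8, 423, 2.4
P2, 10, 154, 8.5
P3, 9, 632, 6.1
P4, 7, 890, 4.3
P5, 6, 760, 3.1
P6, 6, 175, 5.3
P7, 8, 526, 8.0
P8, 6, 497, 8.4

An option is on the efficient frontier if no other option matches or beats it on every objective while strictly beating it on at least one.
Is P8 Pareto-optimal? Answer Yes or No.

No

P3 vs P8: corrosion resistance 9≥6, yield strength 632≥497, density 6.1≤8.4 — P3 is at least as good on every objective and strictly better on at least one, so P3 dominates P8.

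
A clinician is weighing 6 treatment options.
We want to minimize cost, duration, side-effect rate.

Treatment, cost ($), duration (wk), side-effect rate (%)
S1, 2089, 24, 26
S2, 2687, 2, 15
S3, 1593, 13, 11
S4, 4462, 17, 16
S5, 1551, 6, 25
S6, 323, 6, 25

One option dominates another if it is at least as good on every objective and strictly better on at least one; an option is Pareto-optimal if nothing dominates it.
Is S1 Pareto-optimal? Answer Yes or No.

S3 vs S1: cost 1593≤2089, duration 13≤24, side-effect rate 11≤26 — S3 is at least as good on every objective and strictly better on at least one, so S3 dominates S1.

No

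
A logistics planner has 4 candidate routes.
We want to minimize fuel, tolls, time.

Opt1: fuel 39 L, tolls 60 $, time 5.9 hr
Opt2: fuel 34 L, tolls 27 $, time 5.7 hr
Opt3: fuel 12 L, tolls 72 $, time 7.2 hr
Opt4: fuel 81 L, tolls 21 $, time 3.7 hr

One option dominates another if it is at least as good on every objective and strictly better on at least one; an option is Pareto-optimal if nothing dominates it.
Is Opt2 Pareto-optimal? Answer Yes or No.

Yes

Opt1: worse on fuel (39 vs 34).
Opt3: worse on tolls (72 vs 27).
Opt4: worse on fuel (81 vs 34).
No option is at least as good as Opt2 on every objective and strictly better on one.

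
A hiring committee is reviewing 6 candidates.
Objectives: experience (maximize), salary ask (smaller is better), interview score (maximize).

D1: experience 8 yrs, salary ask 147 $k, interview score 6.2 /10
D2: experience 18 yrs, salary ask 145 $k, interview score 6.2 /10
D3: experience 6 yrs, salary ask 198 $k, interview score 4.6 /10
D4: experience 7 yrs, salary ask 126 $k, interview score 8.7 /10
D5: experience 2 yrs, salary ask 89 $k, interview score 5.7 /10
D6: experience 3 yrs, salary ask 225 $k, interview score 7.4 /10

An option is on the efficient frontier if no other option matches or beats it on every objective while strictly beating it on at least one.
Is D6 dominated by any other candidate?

Yes

D4 vs D6: experience 7≥3, salary ask 126≤225, interview score 8.7≥7.4 — D4 is at least as good on every objective and strictly better on at least one, so D4 dominates D6.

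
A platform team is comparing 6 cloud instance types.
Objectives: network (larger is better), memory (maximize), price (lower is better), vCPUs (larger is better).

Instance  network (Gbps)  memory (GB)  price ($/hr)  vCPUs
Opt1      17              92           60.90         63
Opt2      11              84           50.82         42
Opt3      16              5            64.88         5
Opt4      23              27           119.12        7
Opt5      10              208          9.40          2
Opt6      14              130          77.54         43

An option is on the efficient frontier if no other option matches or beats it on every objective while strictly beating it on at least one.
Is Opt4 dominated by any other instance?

No

Opt1: worse on network (17 vs 23).
Opt2: worse on network (11 vs 23).
Opt3: worse on network (16 vs 23).
Opt5: worse on network (10 vs 23).
Opt6: worse on network (14 vs 23).
No option is at least as good as Opt4 on every objective and strictly better on one.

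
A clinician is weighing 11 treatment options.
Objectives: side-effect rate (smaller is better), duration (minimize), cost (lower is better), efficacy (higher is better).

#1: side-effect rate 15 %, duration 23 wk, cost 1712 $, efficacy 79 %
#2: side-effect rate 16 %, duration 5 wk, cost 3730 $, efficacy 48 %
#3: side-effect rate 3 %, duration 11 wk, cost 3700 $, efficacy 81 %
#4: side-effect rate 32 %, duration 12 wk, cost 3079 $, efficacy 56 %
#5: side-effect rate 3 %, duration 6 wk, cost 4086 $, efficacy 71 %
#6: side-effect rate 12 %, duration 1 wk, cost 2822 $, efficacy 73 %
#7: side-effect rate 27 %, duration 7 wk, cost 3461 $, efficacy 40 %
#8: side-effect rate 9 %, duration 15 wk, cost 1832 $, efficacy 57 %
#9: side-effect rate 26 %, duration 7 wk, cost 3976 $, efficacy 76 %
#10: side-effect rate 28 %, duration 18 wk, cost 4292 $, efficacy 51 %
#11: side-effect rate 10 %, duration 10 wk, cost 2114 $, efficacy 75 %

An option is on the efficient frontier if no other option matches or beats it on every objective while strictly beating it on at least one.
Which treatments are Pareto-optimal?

#1: not dominated (best cost).
#2: dominated by #6 (side-effect rate 12≤16, duration 1≤5, cost 2822≤3730, efficacy 73≥48).
#3: not dominated (best efficacy).
#4: dominated by #6 (side-effect rate 12≤32, duration 1≤12, cost 2822≤3079, efficacy 73≥56).
#5: not dominated.
#6: not dominated (best duration).
#7: dominated by #6 (side-effect rate 12≤27, duration 1≤7, cost 2822≤3461, efficacy 73≥40).
#8: not dominated.
#9: not dominated.
#10: dominated by #3 (side-effect rate 3≤28, duration 11≤18, cost 3700≤4292, efficacy 81≥51).
#11: not dominated.

#1, #3, #5, #6, #8, #9, #11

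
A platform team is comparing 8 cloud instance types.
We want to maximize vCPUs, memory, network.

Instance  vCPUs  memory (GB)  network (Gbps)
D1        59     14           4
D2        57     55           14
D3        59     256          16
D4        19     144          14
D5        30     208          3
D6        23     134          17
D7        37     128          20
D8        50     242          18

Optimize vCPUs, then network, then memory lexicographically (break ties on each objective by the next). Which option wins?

First maximize vCPUs: best is 59, kept {D1, D3}.
Then maximize network: best is 16, kept {D3}.

D3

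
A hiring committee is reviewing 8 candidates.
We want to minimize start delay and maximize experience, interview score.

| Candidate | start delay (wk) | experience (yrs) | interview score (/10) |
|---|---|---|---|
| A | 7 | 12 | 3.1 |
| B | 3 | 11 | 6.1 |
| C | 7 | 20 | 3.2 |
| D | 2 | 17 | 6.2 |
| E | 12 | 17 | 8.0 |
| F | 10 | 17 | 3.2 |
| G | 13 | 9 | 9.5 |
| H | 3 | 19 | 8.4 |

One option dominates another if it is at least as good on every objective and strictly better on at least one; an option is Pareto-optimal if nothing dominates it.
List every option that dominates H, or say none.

none

A: worse on start delay (7 vs 3).
B: worse on experience (11 vs 19).
C: worse on start delay (7 vs 3).
D: worse on experience (17 vs 19).
E: worse on start delay (12 vs 3).
F: worse on start delay (10 vs 3).
G: worse on start delay (13 vs 3).
No option dominates H.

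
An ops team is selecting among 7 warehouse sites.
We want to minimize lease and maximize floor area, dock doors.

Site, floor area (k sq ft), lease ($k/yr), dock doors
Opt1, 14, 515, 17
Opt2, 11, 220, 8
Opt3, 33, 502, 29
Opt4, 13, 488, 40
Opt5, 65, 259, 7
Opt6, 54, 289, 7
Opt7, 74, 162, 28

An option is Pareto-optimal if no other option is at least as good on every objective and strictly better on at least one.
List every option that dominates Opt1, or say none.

Opt3, Opt7

Opt3: floor area 33≥14, lease 502≤515, dock doors 29≥17 — dominates Opt1.
Opt7: floor area 74≥14, lease 162≤515, dock doors 28≥17 — dominates Opt1.
Others (Opt2, Opt4, Opt5, Opt6) are each worse than Opt1 on at least one objective.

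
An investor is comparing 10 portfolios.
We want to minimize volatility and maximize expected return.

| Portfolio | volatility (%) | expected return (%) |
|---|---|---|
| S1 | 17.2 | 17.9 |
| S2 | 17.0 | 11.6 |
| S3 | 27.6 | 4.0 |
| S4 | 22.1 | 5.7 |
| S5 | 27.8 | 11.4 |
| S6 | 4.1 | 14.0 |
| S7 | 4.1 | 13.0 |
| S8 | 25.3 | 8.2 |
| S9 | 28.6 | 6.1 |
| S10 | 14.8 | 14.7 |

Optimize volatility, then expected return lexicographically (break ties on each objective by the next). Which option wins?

First minimize volatility: best is 4.1, kept {S6, S7}.
Then maximize expected return: best is 14.0, kept {S6}.

S6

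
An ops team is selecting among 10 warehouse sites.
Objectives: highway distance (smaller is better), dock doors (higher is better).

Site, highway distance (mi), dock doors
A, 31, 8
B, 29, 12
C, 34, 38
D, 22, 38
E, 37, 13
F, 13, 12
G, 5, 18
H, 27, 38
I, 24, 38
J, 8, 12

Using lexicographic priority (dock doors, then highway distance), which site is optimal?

First maximize dock doors: best is 38, kept {C, D, H, I}.
Then minimize highway distance: best is 22, kept {D}.

D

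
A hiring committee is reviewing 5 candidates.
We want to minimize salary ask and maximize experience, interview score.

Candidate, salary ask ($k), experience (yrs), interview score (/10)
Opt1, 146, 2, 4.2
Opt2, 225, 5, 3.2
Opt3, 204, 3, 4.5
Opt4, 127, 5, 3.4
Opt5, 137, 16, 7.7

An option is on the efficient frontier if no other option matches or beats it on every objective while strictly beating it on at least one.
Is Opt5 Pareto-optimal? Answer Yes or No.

Yes

Opt1: worse on salary ask (146 vs 137).
Opt2: worse on salary ask (225 vs 137).
Opt3: worse on salary ask (204 vs 137).
Opt4: worse on experience (5 vs 16).
No option is at least as good as Opt5 on every objective and strictly better on one.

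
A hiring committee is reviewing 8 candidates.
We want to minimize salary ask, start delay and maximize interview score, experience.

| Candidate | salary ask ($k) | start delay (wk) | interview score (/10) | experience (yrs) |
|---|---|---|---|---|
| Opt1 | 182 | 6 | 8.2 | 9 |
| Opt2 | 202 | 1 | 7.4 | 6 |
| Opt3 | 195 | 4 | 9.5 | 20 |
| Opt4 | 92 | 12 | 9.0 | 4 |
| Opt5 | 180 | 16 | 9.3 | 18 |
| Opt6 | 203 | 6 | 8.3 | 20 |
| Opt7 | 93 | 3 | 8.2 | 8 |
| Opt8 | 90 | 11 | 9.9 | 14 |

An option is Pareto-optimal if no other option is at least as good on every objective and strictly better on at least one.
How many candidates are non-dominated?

6

Opt1: not dominated.
Opt2: not dominated (best start delay).
Opt3: not dominated.
Opt4: dominated by Opt8 (salary ask 90≤92, start delay 11≤12, interview score 9.9≥9.0, experience 14≥4).
Opt5: not dominated.
Opt6: dominated by Opt3 (salary ask 195≤203, start delay 4≤6, interview score 9.5≥8.3, experience 20≥20).
Opt7: not dominated.
Opt8: not dominated (best salary ask).
Pareto-optimal: Opt1, Opt2, Opt3, Opt5, Opt7, Opt8 → 6.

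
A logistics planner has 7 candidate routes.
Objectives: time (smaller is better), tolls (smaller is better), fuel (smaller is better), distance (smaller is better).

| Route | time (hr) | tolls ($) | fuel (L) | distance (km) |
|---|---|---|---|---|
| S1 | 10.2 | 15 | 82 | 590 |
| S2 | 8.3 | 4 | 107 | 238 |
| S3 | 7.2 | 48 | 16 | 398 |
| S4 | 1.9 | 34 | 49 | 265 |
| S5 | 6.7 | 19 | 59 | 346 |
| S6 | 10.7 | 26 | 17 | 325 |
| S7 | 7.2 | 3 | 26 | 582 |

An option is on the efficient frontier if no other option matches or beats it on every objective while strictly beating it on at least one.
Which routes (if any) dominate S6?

S1: worse on fuel (82 vs 17).
S2: worse on fuel (107 vs 17).
S3: worse on tolls (48 vs 26).
S4: worse on tolls (34 vs 26).
S5: worse on fuel (59 vs 17).
S7: worse on fuel (26 vs 17).
No option dominates S6.

none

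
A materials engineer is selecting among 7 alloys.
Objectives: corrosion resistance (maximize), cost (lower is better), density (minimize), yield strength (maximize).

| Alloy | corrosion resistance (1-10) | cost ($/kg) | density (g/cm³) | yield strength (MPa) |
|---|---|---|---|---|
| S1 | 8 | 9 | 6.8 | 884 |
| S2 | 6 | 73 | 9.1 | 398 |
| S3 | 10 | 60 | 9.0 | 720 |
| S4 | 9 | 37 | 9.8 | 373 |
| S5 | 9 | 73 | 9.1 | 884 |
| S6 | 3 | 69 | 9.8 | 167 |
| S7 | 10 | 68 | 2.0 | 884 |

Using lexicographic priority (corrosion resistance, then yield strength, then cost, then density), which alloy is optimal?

S7

First maximize corrosion resistance: best is 10, kept {S3, S7}.
Then maximize yield strength: best is 884, kept {S7}.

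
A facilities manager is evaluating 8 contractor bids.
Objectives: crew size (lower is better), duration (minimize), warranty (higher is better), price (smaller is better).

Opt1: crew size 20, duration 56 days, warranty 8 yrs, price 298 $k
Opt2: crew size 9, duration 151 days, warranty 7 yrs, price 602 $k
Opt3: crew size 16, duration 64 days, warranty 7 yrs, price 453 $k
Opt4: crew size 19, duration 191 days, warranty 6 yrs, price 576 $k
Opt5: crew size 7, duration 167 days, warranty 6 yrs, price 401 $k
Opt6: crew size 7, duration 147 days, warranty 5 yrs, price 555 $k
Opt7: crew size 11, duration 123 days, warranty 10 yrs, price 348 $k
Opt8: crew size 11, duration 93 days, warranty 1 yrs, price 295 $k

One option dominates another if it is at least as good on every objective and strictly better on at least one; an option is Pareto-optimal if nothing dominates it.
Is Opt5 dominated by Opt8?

Opt8 vs Opt5: Opt8 is worse on crew size (11 vs 7), so it does not dominate Opt5.

No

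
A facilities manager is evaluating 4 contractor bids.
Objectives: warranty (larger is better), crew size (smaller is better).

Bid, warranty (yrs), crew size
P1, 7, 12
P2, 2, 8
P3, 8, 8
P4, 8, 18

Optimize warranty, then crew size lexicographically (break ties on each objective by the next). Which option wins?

P3

First maximize warranty: best is 8, kept {P3, P4}.
Then minimize crew size: best is 8, kept {P3}.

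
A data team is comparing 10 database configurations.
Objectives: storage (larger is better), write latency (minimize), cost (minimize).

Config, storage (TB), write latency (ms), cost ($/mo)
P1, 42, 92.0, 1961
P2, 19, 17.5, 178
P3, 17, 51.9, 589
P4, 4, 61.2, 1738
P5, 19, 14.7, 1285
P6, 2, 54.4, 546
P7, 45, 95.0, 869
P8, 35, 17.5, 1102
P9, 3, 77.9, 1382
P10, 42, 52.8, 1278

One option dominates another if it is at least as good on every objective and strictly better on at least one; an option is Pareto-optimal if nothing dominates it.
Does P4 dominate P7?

P4 vs P7: P4 is worse on storage (4 vs 45), so it does not dominate P7.

No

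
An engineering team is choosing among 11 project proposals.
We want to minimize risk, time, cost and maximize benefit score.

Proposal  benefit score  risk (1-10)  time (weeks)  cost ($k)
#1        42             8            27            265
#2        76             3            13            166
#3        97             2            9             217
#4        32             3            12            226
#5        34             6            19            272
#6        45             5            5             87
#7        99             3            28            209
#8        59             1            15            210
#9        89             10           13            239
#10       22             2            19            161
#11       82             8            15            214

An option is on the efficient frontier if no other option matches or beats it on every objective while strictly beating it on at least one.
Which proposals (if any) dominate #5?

#2, #3, #6, #8

#2: benefit score 76≥34, risk 3≤6, time 13≤19, cost 166≤272 — dominates #5.
#3: benefit score 97≥34, risk 2≤6, time 9≤19, cost 217≤272 — dominates #5.
#6: benefit score 45≥34, risk 5≤6, time 5≤19, cost 87≤272 — dominates #5.
#8: benefit score 59≥34, risk 1≤6, time 15≤19, cost 210≤272 — dominates #5.
Others (#1, #4, #7, #9, #10, #11) are each worse than #5 on at least one objective.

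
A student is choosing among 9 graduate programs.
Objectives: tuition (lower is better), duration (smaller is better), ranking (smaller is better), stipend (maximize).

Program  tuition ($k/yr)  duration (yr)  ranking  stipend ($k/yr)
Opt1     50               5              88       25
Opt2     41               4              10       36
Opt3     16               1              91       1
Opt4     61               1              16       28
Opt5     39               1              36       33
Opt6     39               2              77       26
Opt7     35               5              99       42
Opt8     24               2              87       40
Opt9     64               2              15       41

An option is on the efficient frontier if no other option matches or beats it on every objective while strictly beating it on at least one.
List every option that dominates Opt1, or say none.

Opt2, Opt5, Opt6, Opt8

Opt2: tuition 41≤50, duration 4≤5, ranking 10≤88, stipend 36≥25 — dominates Opt1.
Opt5: tuition 39≤50, duration 1≤5, ranking 36≤88, stipend 33≥25 — dominates Opt1.
Opt6: tuition 39≤50, duration 2≤5, ranking 77≤88, stipend 26≥25 — dominates Opt1.
Opt8: tuition 24≤50, duration 2≤5, ranking 87≤88, stipend 40≥25 — dominates Opt1.
Others (Opt3, Opt4, Opt7, Opt9) are each worse than Opt1 on at least one objective.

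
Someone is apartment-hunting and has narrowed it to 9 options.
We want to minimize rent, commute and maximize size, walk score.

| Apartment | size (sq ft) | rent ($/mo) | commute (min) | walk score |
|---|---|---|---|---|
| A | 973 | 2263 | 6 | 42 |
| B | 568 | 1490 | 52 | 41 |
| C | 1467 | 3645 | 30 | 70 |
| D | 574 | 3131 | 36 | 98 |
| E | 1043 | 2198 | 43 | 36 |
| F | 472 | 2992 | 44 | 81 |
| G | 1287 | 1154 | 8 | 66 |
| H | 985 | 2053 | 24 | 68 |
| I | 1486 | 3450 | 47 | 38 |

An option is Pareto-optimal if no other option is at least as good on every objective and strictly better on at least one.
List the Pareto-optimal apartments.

A: not dominated (best commute).
B: dominated by G (size 1287≥568, rent 1154≤1490, commute 8≤52, walk score 66≥41).
C: not dominated.
D: not dominated (best walk score).
E: dominated by G (size 1287≥1043, rent 1154≤2198, commute 8≤43, walk score 66≥36).
F: not dominated.
G: not dominated (best rent).
H: not dominated.
I: not dominated (best size).

A, C, D, F, G, H, I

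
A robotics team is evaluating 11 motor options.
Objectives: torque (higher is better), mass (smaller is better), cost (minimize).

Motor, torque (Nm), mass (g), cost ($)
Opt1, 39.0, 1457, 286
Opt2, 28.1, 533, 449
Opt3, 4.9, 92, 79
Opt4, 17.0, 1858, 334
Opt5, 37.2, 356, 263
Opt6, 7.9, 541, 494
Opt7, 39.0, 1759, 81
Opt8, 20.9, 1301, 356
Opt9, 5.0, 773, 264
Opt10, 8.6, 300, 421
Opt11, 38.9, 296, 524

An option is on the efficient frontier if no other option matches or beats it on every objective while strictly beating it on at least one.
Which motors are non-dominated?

Opt1, Opt3, Opt5, Opt7, Opt10, Opt11

Opt1: not dominated.
Opt2: dominated by Opt5 (torque 37.2≥28.1, mass 356≤533, cost 263≤449).
Opt3: not dominated (best mass).
Opt4: dominated by Opt1 (torque 39.0≥17.0, mass 1457≤1858, cost 286≤334).
Opt5: not dominated.
Opt6: dominated by Opt2 (torque 28.1≥7.9, mass 533≤541, cost 449≤494).
Opt7: not dominated.
Opt8: dominated by Opt5 (torque 37.2≥20.9, mass 356≤1301, cost 263≤356).
Opt9: dominated by Opt5 (torque 37.2≥5.0, mass 356≤773, cost 263≤264).
Opt10: not dominated.
Opt11: not dominated.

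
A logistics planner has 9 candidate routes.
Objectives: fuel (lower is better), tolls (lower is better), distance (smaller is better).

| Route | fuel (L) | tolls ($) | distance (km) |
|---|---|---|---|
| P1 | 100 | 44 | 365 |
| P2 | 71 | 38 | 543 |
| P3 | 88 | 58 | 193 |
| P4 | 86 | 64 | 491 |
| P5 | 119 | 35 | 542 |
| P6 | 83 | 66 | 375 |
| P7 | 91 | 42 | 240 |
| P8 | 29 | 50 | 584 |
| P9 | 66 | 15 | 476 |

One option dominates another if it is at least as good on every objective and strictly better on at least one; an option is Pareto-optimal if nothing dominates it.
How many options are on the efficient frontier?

5

P1: dominated by P7 (fuel 91≤100, tolls 42≤44, distance 240≤365).
P2: dominated by P9 (fuel 66≤71, tolls 15≤38, distance 476≤543).
P3: not dominated (best distance).
P4: dominated by P9 (fuel 66≤86, tolls 15≤64, distance 476≤491).
P5: dominated by P9 (fuel 66≤119, tolls 15≤35, distance 476≤542).
P6: not dominated.
P7: not dominated.
P8: not dominated (best fuel).
P9: not dominated (best tolls).
Pareto-optimal: P3, P6, P7, P8, P9 → 5.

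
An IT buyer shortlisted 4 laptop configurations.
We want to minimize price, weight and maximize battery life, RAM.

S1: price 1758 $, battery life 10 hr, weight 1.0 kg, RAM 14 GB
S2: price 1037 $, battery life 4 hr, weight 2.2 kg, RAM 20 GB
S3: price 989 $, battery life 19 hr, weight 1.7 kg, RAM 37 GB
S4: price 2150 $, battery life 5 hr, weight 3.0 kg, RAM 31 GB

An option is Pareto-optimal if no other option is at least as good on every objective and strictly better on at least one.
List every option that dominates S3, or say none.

S1: worse on price (1758 vs 989).
S2: worse on price (1037 vs 989).
S4: worse on price (2150 vs 989).
No option dominates S3.

none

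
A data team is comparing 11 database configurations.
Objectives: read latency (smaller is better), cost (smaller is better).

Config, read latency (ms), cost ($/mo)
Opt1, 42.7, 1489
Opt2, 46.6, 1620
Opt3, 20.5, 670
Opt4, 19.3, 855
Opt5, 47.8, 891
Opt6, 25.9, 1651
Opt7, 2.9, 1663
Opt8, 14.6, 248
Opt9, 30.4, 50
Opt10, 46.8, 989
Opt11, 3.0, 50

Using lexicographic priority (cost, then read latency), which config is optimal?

Opt11

First minimize cost: best is 50, kept {Opt9, Opt11}.
Then minimize read latency: best is 3.0, kept {Opt11}.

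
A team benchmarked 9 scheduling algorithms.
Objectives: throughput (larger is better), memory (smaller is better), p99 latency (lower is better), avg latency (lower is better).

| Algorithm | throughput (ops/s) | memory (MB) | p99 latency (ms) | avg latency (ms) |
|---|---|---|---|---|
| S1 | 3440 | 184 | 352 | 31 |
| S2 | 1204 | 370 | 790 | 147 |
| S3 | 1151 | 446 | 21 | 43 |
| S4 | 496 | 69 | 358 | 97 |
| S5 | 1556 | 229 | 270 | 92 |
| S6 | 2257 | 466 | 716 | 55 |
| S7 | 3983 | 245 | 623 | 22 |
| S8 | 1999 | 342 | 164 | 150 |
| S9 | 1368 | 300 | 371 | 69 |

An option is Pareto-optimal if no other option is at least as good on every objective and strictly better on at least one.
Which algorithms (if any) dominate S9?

S1: throughput 3440≥1368, memory 184≤300, p99 latency 352≤371, avg latency 31≤69 — dominates S9.
Others (S2, S3, S4, S5, S6, S7, S8) are each worse than S9 on at least one objective.

S1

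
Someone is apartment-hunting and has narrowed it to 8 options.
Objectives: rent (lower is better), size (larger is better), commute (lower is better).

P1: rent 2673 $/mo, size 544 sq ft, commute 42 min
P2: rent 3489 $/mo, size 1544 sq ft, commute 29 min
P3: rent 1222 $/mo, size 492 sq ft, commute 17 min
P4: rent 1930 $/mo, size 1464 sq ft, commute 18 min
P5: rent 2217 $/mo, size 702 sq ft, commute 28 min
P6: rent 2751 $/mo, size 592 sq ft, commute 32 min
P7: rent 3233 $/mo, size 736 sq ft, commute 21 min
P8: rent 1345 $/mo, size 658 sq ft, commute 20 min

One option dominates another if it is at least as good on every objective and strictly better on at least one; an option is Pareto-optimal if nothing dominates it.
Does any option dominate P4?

P1: worse on rent (2673 vs 1930).
P2: worse on rent (3489 vs 1930).
P3: worse on size (492 vs 1464).
P5: worse on rent (2217 vs 1930).
P6: worse on rent (2751 vs 1930).
P7: worse on rent (3233 vs 1930).
P8: worse on size (658 vs 1464).
No option is at least as good as P4 on every objective and strictly better on one.

No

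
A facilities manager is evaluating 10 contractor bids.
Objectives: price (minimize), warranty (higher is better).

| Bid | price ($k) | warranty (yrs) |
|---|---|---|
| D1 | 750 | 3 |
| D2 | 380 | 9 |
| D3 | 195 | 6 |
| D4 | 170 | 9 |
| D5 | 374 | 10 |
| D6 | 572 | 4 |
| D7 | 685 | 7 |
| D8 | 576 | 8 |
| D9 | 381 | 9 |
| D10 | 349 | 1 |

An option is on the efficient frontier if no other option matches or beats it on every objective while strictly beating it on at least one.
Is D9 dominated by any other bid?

D2 vs D9: price 380≤381, warranty 9≥9 — D2 is at least as good on every objective and strictly better on at least one, so D2 dominates D9.

Yes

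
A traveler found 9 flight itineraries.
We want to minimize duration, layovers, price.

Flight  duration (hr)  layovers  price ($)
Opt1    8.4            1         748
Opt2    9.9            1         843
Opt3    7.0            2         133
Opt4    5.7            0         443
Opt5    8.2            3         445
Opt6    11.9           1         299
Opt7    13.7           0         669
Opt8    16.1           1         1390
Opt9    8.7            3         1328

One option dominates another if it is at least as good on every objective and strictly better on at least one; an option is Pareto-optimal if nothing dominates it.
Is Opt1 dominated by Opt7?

No

Opt7 vs Opt1: Opt7 is worse on duration (13.7 vs 8.4), so it does not dominate Opt1.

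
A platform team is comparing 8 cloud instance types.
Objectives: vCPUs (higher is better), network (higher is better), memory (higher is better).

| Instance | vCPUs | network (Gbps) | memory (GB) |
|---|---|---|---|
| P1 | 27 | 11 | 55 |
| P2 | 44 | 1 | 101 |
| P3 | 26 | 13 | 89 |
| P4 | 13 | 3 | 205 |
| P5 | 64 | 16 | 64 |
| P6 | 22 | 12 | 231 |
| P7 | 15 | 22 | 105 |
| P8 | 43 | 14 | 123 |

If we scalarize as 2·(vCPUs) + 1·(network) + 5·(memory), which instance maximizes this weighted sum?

P6

P1: 2·27 + 1·11 + 5·55 = 340
P2: 2·44 + 1·1 + 5·101 = 594
P3: 2·26 + 1·13 + 5·89 = 510
P4: 2·13 + 1·3 + 5·205 = 1054
P5: 2·64 + 1·16 + 5·64 = 464
P6: 2·22 + 1·12 + 5·231 = 1211
P7: 2·15 + 1·22 + 5·105 = 577
P8: 2·43 + 1·14 + 5·123 = 715
Highest: P6 at 1211.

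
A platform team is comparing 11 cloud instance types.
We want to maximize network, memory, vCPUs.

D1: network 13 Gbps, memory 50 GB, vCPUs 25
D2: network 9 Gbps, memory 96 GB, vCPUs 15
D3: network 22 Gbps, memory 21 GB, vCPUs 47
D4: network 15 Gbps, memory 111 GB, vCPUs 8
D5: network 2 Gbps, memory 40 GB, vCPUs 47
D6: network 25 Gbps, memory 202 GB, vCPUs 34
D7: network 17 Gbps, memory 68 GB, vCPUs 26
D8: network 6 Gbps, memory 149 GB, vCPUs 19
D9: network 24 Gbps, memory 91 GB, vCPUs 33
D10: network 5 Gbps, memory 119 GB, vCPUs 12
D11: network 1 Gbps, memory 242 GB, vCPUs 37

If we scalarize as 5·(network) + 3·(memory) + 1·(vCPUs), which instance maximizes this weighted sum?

D11

D1: 5·13 + 3·50 + 1·25 = 240
D2: 5·9 + 3·96 + 1·15 = 348
D3: 5·22 + 3·21 + 1·47 = 220
D4: 5·15 + 3·111 + 1·8 = 416
D5: 5·2 + 3·40 + 1·47 = 177
D6: 5·25 + 3·202 + 1·34 = 765
D7: 5·17 + 3·68 + 1·26 = 315
D8: 5·6 + 3·149 + 1·19 = 496
D9: 5·24 + 3·91 + 1·33 = 426
D10: 5·5 + 3·119 + 1·12 = 394
D11: 5·1 + 3·242 + 1·37 = 768
Highest: D11 at 768.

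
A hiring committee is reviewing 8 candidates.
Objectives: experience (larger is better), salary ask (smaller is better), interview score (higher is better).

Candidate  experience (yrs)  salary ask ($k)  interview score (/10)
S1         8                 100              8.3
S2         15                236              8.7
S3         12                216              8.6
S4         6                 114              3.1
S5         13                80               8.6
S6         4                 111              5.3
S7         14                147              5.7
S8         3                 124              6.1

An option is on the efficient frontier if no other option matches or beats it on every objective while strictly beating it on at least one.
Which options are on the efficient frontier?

S1: dominated by S5 (experience 13≥8, salary ask 80≤100, interview score 8.6≥8.3).
S2: not dominated (best experience).
S3: dominated by S5 (experience 13≥12, salary ask 80≤216, interview score 8.6≥8.6).
S4: dominated by S1 (experience 8≥6, salary ask 100≤114, interview score 8.3≥3.1).
S5: not dominated (best salary ask).
S6: dominated by S1 (experience 8≥4, salary ask 100≤111, interview score 8.3≥5.3).
S7: not dominated.
S8: dominated by S1 (experience 8≥3, salary ask 100≤124, interview score 8.3≥6.1).

S2, S5, S7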